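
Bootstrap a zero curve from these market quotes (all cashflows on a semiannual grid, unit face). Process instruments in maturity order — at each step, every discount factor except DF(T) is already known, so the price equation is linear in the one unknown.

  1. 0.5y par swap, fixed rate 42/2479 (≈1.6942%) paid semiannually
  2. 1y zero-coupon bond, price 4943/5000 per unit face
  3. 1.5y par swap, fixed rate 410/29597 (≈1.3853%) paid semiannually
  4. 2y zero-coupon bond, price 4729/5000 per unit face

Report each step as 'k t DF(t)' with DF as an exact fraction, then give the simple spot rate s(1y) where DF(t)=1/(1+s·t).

step 1 [0.5y] swap r/2=21/2479: DF=(1 − 21/2479·(0))/(1+21/2479) = 2479/2500 ≈ 0.991600
step 2 [1y] zero: DF = P = 4943/5000 ≈ 0.988600
step 3 [1.5y] swap r/2=205/29597: DF=(1 − 205/29597·(0.991600+0.988600))/(1+205/29597) = 1959/2000 ≈ 0.979500
step 4 [2y] zero: DF = P = 4729/5000 ≈ 0.945800

1 1/2 2479/2500
2 1 4943/5000
3 3/2 1959/2000
4 2 4729/5000
s(1y) = (1/(4943/5000) − 1)/(1) = 57/4943 ≈ 1.1531%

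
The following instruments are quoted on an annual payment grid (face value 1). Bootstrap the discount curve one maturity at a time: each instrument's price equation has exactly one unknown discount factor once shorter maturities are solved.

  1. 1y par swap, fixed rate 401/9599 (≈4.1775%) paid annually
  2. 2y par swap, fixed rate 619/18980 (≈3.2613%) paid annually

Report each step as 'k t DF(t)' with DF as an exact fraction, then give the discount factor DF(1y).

1 1 9599/10000
2 2 9381/10000
DF(1y) = 9599/10000 ≈ 0.959900

step 1 [1y] swap r/1=401/9599: DF=(1 − 401/9599·(0))/(1+401/9599) = 9599/10000 ≈ 0.959900
step 2 [2y] swap r/1=619/18980: DF=(1 − 619/18980·(0.959900))/(1+619/18980) = 9381/10000 ≈ 0.938100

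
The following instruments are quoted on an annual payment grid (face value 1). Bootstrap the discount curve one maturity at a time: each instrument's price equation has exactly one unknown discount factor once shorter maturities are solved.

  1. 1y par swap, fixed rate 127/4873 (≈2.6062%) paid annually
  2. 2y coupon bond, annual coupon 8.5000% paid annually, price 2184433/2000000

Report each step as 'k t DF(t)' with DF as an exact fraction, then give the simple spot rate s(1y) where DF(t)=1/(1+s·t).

1 1 4873/5000
2 2 9303/10000
s(1y) = (1/(4873/5000) − 1)/(1) = 127/4873 ≈ 2.6062%

step 1 [1y] swap r/1=127/4873: DF=(1 − 127/4873·(0))/(1+127/4873) = 4873/5000 ≈ 0.974600
step 2 [2y] bond c/1=17/200: DF=(2184433/2000000 − 17/200·(0.974600))/(1+17/200) = 9303/10000 ≈ 0.930300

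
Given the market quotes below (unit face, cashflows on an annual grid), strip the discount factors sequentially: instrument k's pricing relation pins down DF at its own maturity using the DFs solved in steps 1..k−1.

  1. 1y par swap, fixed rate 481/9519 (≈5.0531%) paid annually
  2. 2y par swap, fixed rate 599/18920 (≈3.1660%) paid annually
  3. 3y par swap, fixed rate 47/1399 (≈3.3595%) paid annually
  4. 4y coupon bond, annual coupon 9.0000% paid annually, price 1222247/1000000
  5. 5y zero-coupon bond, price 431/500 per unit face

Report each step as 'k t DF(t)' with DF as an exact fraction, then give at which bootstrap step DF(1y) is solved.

1 1 9519/10000
2 2 9401/10000
3 3 453/500
4 4 8903/10000
5 5 431/500
DF(1y) is solved at step 1

step 1 [1y] swap r/1=481/9519: DF=(1 − 481/9519·(0))/(1+481/9519) = 9519/10000 ≈ 0.951900
step 2 [2y] swap r/1=599/18920: DF=(1 − 599/18920·(0.951900))/(1+599/18920) = 9401/10000 ≈ 0.940100
step 3 [3y] swap r/1=47/1399: DF=(1 − 47/1399·(0.951900+0.940100))/(1+47/1399) = 453/500 ≈ 0.906000
step 4 [4y] bond c/1=9/100: DF=(1222247/1000000 − 9/100·(0.951900+0.940100+0.906000))/(1+9/100) = 8903/10000 ≈ 0.890300
step 5 [5y] zero: DF = P = 431/500 ≈ 0.862000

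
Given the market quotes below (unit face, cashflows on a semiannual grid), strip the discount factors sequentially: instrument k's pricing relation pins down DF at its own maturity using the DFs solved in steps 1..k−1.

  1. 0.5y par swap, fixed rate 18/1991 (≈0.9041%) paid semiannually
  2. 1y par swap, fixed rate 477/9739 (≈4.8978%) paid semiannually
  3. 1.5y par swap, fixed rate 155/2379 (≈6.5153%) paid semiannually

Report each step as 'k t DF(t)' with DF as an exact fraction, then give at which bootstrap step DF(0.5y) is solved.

1 1/2 1991/2000
2 1 9523/10000
3 3/2 907/1000
DF(0.5y) is solved at step 1

step 1 [0.5y] swap r/2=9/1991: DF=(1 − 9/1991·(0))/(1+9/1991) = 1991/2000 ≈ 0.995500
step 2 [1y] swap r/2=477/19478: DF=(1 − 477/19478·(0.995500))/(1+477/19478) = 9523/10000 ≈ 0.952300
step 3 [1.5y] swap r/2=155/4758: DF=(1 − 155/4758·(0.995500+0.952300))/(1+155/4758) = 907/1000 ≈ 0.907000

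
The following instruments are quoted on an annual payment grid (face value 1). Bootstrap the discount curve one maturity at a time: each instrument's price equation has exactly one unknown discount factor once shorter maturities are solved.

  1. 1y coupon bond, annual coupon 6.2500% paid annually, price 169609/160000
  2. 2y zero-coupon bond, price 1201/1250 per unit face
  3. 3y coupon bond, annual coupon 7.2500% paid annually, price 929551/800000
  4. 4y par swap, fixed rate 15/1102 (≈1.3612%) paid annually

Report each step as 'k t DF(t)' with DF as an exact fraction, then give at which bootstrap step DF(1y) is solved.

step 1 [1y] bond c/1=1/16: DF=(169609/160000 − 1/16·(0))/(1+1/16) = 9977/10000 ≈ 0.997700
step 2 [2y] zero: DF = P = 1201/1250 ≈ 0.960800
step 3 [3y] bond c/1=29/400: DF=(929551/800000 − 29/400·(0.997700+0.960800))/(1+29/400) = 951/1000 ≈ 0.951000
step 4 [4y] swap r/1=15/1102: DF=(1 − 15/1102·(0.997700+0.960800+0.951000))/(1+15/1102) = 379/400 ≈ 0.947500

1 1 9977/10000
2 2 1201/1250
3 3 951/1000
4 4 379/400
DF(1y) is solved at step 1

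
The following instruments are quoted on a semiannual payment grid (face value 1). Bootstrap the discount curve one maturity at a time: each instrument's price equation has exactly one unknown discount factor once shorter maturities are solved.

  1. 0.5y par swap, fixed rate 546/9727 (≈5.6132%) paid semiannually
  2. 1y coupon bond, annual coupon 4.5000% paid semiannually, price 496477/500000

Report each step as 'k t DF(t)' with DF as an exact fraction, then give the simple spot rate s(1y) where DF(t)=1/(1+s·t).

1 1/2 9727/10000
2 1 9497/10000
s(1y) = (1/(9497/10000) − 1)/(1) = 503/9497 ≈ 5.2964%

step 1 [0.5y] swap r/2=273/9727: DF=(1 − 273/9727·(0))/(1+273/9727) = 9727/10000 ≈ 0.972700
step 2 [1y] bond c/2=9/400: DF=(496477/500000 − 9/400·(0.972700))/(1+9/400) = 9497/10000 ≈ 0.949700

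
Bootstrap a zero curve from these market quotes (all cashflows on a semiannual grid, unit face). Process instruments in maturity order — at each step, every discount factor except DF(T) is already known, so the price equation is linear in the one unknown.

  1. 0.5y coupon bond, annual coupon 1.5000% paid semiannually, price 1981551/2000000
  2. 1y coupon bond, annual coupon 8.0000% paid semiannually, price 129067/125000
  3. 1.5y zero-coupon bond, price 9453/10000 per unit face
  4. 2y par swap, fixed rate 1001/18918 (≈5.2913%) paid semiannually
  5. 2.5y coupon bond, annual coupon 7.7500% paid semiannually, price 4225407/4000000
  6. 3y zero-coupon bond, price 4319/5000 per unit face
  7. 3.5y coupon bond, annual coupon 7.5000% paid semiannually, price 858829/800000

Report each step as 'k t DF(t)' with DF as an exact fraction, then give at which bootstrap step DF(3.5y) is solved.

1 1/2 4917/5000
2 1 191/200
3 3/2 9453/10000
4 2 8999/10000
5 5/2 4379/5000
6 3 4319/5000
7 7/2 8351/10000
DF(3.5y) is solved at step 7

step 1 [0.5y] bond c/2=3/400: DF=(1981551/2000000 − 3/400·(0))/(1+3/400) = 4917/5000 ≈ 0.983400
step 2 [1y] bond c/2=1/25: DF=(129067/125000 − 1/25·(0.983400))/(1+1/25) = 191/200 ≈ 0.955000
step 3 [1.5y] zero: DF = P = 9453/10000 ≈ 0.945300
step 4 [2y] swap r/2=1001/37836: DF=(1 − 1001/37836·(0.983400+0.955000+0.945300))/(1+1001/37836) = 8999/10000 ≈ 0.899900
step 5 [2.5y] bond c/2=31/800: DF=(4225407/4000000 − 31/800·(0.983400+0.955000+0.945300+0.899900))/(1+31/800) = 4379/5000 ≈ 0.875800
step 6 [3y] zero: DF = P = 4319/5000 ≈ 0.863800
step 7 [3.5y] bond c/2=3/80: DF=(858829/800000 − 3/80·(0.983400+0.955000+0.945300+0.899900+0.875800+0.863800))/(1+3/80) = 8351/10000 ≈ 0.835100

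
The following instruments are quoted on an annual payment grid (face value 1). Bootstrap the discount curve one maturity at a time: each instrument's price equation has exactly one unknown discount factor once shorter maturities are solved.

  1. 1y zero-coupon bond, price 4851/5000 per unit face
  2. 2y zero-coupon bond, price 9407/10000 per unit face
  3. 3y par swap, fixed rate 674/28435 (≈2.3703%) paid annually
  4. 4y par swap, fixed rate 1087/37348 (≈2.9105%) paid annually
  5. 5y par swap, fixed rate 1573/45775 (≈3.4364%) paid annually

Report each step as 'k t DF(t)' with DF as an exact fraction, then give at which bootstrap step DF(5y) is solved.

step 1 [1y] zero: DF = P = 4851/5000 ≈ 0.970200
step 2 [2y] zero: DF = P = 9407/10000 ≈ 0.940700
step 3 [3y] swap r/1=674/28435: DF=(1 − 674/28435·(0.970200+0.940700))/(1+674/28435) = 4663/5000 ≈ 0.932600
step 4 [4y] swap r/1=1087/37348: DF=(1 − 1087/37348·(0.970200+0.940700+0.932600))/(1+1087/37348) = 8913/10000 ≈ 0.891300
step 5 [5y] swap r/1=1573/45775: DF=(1 − 1573/45775·(0.970200+0.940700+0.932600+0.891300))/(1+1573/45775) = 8427/10000 ≈ 0.842700

1 1 4851/5000
2 2 9407/10000
3 3 4663/5000
4 4 8913/10000
5 5 8427/10000
DF(5y) is solved at step 5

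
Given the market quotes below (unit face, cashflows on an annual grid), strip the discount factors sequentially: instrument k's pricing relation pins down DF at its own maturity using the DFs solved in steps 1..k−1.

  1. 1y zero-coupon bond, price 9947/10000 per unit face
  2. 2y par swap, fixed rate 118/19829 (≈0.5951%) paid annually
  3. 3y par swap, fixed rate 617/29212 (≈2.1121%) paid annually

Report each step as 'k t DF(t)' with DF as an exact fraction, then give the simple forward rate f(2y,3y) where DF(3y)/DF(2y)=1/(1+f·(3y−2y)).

step 1 [1y] zero: DF = P = 9947/10000 ≈ 0.994700
step 2 [2y] swap r/1=118/19829: DF=(1 − 118/19829·(0.994700))/(1+118/19829) = 4941/5000 ≈ 0.988200
step 3 [3y] swap r/1=617/29212: DF=(1 − 617/29212·(0.994700+0.988200))/(1+617/29212) = 9383/10000 ≈ 0.938300

1 1 9947/10000
2 2 4941/5000
3 3 9383/10000
f(2y,3y) = ((4941/5000)/(9383/10000) − 1)/(1) = 499/9383 ≈ 5.3181%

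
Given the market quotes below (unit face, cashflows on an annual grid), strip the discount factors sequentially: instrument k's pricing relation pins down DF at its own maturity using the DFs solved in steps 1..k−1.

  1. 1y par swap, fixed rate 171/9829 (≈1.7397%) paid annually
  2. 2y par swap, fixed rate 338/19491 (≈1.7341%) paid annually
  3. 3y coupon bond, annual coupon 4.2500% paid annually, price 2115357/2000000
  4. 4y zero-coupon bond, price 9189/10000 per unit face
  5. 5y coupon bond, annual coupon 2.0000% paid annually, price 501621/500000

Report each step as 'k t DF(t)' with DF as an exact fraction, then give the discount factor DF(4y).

1 1 9829/10000
2 2 4831/5000
3 3 9351/10000
4 4 9189/10000
5 5 909/1000
DF(4y) = 9189/10000 ≈ 0.918900

step 1 [1y] swap r/1=171/9829: DF=(1 − 171/9829·(0))/(1+171/9829) = 9829/10000 ≈ 0.982900
step 2 [2y] swap r/1=338/19491: DF=(1 − 338/19491·(0.982900))/(1+338/19491) = 4831/5000 ≈ 0.966200
step 3 [3y] bond c/1=17/400: DF=(2115357/2000000 − 17/400·(0.982900+0.966200))/(1+17/400) = 9351/10000 ≈ 0.935100
step 4 [4y] zero: DF = P = 9189/10000 ≈ 0.918900
step 5 [5y] bond c/1=1/50: DF=(501621/500000 − 1/50·(0.982900+0.966200+0.935100+0.918900))/(1+1/50) = 909/1000 ≈ 0.909000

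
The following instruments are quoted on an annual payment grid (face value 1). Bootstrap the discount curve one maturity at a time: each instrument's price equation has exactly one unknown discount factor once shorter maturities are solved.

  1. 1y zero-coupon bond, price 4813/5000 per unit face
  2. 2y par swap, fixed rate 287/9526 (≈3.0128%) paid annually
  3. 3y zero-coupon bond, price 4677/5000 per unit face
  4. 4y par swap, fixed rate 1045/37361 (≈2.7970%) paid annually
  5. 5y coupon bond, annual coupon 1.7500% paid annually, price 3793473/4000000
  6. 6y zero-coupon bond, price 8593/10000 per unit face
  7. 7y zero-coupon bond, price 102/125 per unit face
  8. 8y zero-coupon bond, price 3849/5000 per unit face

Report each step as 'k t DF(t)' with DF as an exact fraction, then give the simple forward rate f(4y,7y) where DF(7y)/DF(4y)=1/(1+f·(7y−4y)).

1 1 4813/5000
2 2 4713/5000
3 3 4677/5000
4 4 1791/2000
5 5 4339/5000
6 6 8593/10000
7 7 102/125
8 8 3849/5000
f(4y,7y) = ((1791/2000)/(102/125) − 1)/(3) = 53/1632 ≈ 3.2475%

step 1 [1y] zero: DF = P = 4813/5000 ≈ 0.962600
step 2 [2y] swap r/1=287/9526: DF=(1 − 287/9526·(0.962600))/(1+287/9526) = 4713/5000 ≈ 0.942600
step 3 [3y] zero: DF = P = 4677/5000 ≈ 0.935400
step 4 [4y] swap r/1=1045/37361: DF=(1 − 1045/37361·(0.962600+0.942600+0.935400))/(1+1045/37361) = 1791/2000 ≈ 0.895500
step 5 [5y] bond c/1=7/400: DF=(3793473/4000000 − 7/400·(0.962600+0.942600+0.935400+0.895500))/(1+7/400) = 4339/5000 ≈ 0.867800
step 6 [6y] zero: DF = P = 8593/10000 ≈ 0.859300
step 7 [7y] zero: DF = P = 102/125 ≈ 0.816000
step 8 [8y] zero: DF = P = 3849/5000 ≈ 0.769800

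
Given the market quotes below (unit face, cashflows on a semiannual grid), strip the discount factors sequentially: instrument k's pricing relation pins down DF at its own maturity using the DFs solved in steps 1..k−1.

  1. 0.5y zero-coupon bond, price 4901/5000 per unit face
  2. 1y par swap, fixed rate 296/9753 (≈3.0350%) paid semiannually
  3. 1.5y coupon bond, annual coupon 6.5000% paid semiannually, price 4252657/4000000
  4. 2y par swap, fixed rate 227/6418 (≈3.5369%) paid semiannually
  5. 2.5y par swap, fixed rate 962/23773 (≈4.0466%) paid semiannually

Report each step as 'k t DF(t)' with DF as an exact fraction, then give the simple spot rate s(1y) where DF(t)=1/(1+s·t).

1 1/2 4901/5000
2 1 1213/1250
3 3/2 9683/10000
4 2 9319/10000
5 5/2 4519/5000
s(1y) = (1/(1213/1250) − 1)/(1) = 37/1213 ≈ 3.0503%

step 1 [0.5y] zero: DF = P = 4901/5000 ≈ 0.980200
step 2 [1y] swap r/2=148/9753: DF=(1 − 148/9753·(0.980200))/(1+148/9753) = 1213/1250 ≈ 0.970400
step 3 [1.5y] bond c/2=13/400: DF=(4252657/4000000 − 13/400·(0.980200+0.970400))/(1+13/400) = 9683/10000 ≈ 0.968300
step 4 [2y] swap r/2=227/12836: DF=(1 − 227/12836·(0.980200+0.970400+0.968300))/(1+227/12836) = 9319/10000 ≈ 0.931900
step 5 [2.5y] swap r/2=481/23773: DF=(1 − 481/23773·(0.980200+0.970400+0.968300+0.931900))/(1+481/23773) = 4519/5000 ≈ 0.903800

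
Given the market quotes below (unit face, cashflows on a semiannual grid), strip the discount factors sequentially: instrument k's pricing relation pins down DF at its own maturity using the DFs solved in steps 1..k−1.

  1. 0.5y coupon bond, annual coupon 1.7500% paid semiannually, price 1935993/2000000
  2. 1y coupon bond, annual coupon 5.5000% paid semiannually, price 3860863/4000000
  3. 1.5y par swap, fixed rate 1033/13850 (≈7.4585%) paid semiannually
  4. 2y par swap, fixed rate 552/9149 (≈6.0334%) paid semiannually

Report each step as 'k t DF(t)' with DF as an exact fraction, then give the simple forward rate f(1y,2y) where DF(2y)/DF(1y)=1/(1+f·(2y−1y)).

1 1/2 2399/2500
2 1 9137/10000
3 3/2 8967/10000
4 2 556/625
f(1y,2y) = ((9137/10000)/(556/625) − 1)/(1) = 241/8896 ≈ 2.7091%

step 1 [0.5y] bond c/2=7/800: DF=(1935993/2000000 − 7/800·(0))/(1+7/800) = 2399/2500 ≈ 0.959600
step 2 [1y] bond c/2=11/400: DF=(3860863/4000000 − 11/400·(0.959600))/(1+11/400) = 9137/10000 ≈ 0.913700
step 3 [1.5y] swap r/2=1033/27700: DF=(1 − 1033/27700·(0.959600+0.913700))/(1+1033/27700) = 8967/10000 ≈ 0.896700
step 4 [2y] swap r/2=276/9149: DF=(1 − 276/9149·(0.959600+0.913700+0.896700))/(1+276/9149) = 556/625 ≈ 0.889600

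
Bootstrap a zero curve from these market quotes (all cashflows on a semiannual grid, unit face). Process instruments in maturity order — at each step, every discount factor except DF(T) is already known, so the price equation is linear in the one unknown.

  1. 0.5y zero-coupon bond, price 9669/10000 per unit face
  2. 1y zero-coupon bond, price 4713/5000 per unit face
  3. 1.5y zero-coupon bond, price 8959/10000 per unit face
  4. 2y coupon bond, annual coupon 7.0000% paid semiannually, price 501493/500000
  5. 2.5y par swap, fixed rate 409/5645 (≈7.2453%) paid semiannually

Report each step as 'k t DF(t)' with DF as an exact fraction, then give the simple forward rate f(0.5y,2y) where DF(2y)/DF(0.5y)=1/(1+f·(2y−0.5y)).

step 1 [0.5y] zero: DF = P = 9669/10000 ≈ 0.966900
step 2 [1y] zero: DF = P = 4713/5000 ≈ 0.942600
step 3 [1.5y] zero: DF = P = 8959/10000 ≈ 0.895900
step 4 [2y] bond c/2=7/200: DF=(501493/500000 − 7/200·(0.966900+0.942600+0.895900))/(1+7/200) = 4371/5000 ≈ 0.874200
step 5 [2.5y] swap r/2=409/11290: DF=(1 − 409/11290·(0.966900+0.942600+0.895900+0.874200))/(1+409/11290) = 2091/2500 ≈ 0.836400

1 1/2 9669/10000
2 1 4713/5000
3 3/2 8959/10000
4 2 4371/5000
5 5/2 2091/2500
f(0.5y,2y) = ((9669/10000)/(4371/5000) − 1)/(3/2) = 103/1457 ≈ 7.0693%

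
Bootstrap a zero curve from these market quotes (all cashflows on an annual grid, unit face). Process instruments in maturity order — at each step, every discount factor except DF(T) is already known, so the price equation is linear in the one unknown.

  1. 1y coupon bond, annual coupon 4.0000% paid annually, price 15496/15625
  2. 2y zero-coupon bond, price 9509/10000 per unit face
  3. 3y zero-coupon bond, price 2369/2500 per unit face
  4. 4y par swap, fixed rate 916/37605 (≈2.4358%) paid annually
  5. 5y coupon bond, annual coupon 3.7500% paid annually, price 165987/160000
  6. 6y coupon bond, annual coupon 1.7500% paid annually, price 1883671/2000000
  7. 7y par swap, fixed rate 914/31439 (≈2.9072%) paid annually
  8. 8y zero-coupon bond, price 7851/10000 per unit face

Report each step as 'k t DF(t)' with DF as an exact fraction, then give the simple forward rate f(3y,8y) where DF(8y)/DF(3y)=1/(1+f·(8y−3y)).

1 1 596/625
2 2 9509/10000
3 3 2369/2500
4 4 2271/2500
5 5 108/125
6 6 8461/10000
7 7 2043/2500
8 8 7851/10000
f(3y,8y) = ((2369/2500)/(7851/10000) − 1)/(5) = 325/7851 ≈ 4.1396%

step 1 [1y] bond c/1=1/25: DF=(15496/15625 − 1/25·(0))/(1+1/25) = 596/625 ≈ 0.953600
step 2 [2y] zero: DF = P = 9509/10000 ≈ 0.950900
step 3 [3y] zero: DF = P = 2369/2500 ≈ 0.947600
step 4 [4y] swap r/1=916/37605: DF=(1 − 916/37605·(0.953600+0.950900+0.947600))/(1+916/37605) = 2271/2500 ≈ 0.908400
step 5 [5y] bond c/1=3/80: DF=(165987/160000 − 3/80·(0.953600+0.950900+0.947600+0.908400))/(1+3/80) = 108/125 ≈ 0.864000
step 6 [6y] bond c/1=7/400: DF=(1883671/2000000 − 7/400·(0.953600+0.950900+0.947600+0.908400+0.864000))/(1+7/400) = 8461/10000 ≈ 0.846100
step 7 [7y] swap r/1=914/31439: DF=(1 − 914/31439·(0.953600+0.950900+0.947600+0.908400+0.864000+0.846100))/(1+914/31439) = 2043/2500 ≈ 0.817200
step 8 [8y] zero: DF = P = 7851/10000 ≈ 0.785100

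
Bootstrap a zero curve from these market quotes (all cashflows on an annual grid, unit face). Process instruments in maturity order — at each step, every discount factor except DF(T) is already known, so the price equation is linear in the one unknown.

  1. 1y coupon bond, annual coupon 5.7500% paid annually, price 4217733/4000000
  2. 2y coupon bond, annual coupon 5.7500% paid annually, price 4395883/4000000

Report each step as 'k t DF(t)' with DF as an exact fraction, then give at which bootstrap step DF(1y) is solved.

step 1 [1y] bond c/1=23/400: DF=(4217733/4000000 − 23/400·(0))/(1+23/400) = 9971/10000 ≈ 0.997100
step 2 [2y] bond c/1=23/400: DF=(4395883/4000000 − 23/400·(0.997100))/(1+23/400) = 197/200 ≈ 0.985000

1 1 9971/10000
2 2 197/200
DF(1y) is solved at step 1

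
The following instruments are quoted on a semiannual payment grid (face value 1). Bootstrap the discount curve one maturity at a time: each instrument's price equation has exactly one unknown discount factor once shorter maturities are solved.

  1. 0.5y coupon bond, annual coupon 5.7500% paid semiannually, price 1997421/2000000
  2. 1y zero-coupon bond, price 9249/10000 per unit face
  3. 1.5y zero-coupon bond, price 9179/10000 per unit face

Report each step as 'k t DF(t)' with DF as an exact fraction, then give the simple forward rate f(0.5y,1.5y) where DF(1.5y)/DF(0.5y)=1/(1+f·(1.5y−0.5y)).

step 1 [0.5y] bond c/2=23/800: DF=(1997421/2000000 − 23/800·(0))/(1+23/800) = 2427/2500 ≈ 0.970800
step 2 [1y] zero: DF = P = 9249/10000 ≈ 0.924900
step 3 [1.5y] zero: DF = P = 9179/10000 ≈ 0.917900

1 1/2 2427/2500
2 1 9249/10000
3 3/2 9179/10000
f(0.5y,1.5y) = ((2427/2500)/(9179/10000) − 1)/(1) = 529/9179 ≈ 5.7632%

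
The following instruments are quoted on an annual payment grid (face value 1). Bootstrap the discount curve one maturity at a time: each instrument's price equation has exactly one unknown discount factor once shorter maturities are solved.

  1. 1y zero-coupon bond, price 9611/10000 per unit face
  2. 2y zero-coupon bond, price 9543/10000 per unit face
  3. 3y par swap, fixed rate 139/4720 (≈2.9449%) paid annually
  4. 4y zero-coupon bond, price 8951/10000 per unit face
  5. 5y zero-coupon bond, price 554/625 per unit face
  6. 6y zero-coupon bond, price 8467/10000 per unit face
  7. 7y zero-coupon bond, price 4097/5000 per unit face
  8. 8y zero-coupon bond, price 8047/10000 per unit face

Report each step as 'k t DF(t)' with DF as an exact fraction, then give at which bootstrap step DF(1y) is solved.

step 1 [1y] zero: DF = P = 9611/10000 ≈ 0.961100
step 2 [2y] zero: DF = P = 9543/10000 ≈ 0.954300
step 3 [3y] swap r/1=139/4720: DF=(1 − 139/4720·(0.961100+0.954300))/(1+139/4720) = 4583/5000 ≈ 0.916600
step 4 [4y] zero: DF = P = 8951/10000 ≈ 0.895100
step 5 [5y] zero: DF = P = 554/625 ≈ 0.886400
step 6 [6y] zero: DF = P = 8467/10000 ≈ 0.846700
step 7 [7y] zero: DF = P = 4097/5000 ≈ 0.819400
step 8 [8y] zero: DF = P = 8047/10000 ≈ 0.804700

1 1 9611/10000
2 2 9543/10000
3 3 4583/5000
4 4 8951/10000
5 5 554/625
6 6 8467/10000
7 7 4097/5000
8 8 8047/10000
DF(1y) is solved at step 1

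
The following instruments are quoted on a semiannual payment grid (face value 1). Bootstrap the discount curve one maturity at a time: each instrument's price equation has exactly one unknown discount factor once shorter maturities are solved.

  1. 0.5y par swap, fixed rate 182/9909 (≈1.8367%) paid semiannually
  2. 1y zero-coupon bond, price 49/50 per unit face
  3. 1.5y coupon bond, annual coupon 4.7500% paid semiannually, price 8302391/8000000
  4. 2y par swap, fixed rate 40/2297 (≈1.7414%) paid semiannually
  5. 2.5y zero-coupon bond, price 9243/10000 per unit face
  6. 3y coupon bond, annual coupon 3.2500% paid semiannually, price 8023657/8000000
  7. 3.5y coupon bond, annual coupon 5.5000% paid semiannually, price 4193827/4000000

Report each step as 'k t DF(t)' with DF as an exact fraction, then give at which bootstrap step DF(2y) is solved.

1 1/2 9909/10000
2 1 49/50
3 3/2 121/125
4 2 483/500
5 5/2 9243/10000
6 3 9097/10000
7 7/2 2167/2500
DF(2y) is solved at step 4

step 1 [0.5y] swap r/2=91/9909: DF=(1 − 91/9909·(0))/(1+91/9909) = 9909/10000 ≈ 0.990900
step 2 [1y] zero: DF = P = 49/50 ≈ 0.980000
step 3 [1.5y] bond c/2=19/800: DF=(8302391/8000000 − 19/800·(0.990900+0.980000))/(1+19/800) = 121/125 ≈ 0.968000
step 4 [2y] swap r/2=20/2297: DF=(1 − 20/2297·(0.990900+0.980000+0.968000))/(1+20/2297) = 483/500 ≈ 0.966000
step 5 [2.5y] zero: DF = P = 9243/10000 ≈ 0.924300
step 6 [3y] bond c/2=13/800: DF=(8023657/8000000 − 13/800·(0.990900+0.980000+0.968000+0.966000+0.924300))/(1+13/800) = 9097/10000 ≈ 0.909700
step 7 [3.5y] bond c/2=11/400: DF=(4193827/4000000 − 11/400·(0.990900+0.980000+0.968000+0.966000+0.924300+0.909700))/(1+11/400) = 2167/2500 ≈ 0.866800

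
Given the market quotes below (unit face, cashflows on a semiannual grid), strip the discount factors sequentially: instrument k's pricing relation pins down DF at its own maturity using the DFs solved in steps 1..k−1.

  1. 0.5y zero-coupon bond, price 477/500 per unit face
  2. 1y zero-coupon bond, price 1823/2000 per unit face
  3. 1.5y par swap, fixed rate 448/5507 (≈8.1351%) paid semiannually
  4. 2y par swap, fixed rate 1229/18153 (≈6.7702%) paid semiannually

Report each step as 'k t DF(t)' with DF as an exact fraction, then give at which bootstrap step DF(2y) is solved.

1 1/2 477/500
2 1 1823/2000
3 3/2 111/125
4 2 8771/10000
DF(2y) is solved at step 4

step 1 [0.5y] zero: DF = P = 477/500 ≈ 0.954000
step 2 [1y] zero: DF = P = 1823/2000 ≈ 0.911500
step 3 [1.5y] swap r/2=224/5507: DF=(1 − 224/5507·(0.954000+0.911500))/(1+224/5507) = 111/125 ≈ 0.888000
step 4 [2y] swap r/2=1229/36306: DF=(1 − 1229/36306·(0.954000+0.911500+0.888000))/(1+1229/36306) = 8771/10000 ≈ 0.877100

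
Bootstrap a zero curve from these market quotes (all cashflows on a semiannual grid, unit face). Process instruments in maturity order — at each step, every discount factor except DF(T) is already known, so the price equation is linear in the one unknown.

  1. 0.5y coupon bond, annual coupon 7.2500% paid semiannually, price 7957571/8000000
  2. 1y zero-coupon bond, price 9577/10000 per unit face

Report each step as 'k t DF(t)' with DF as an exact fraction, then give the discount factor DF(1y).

step 1 [0.5y] bond c/2=29/800: DF=(7957571/8000000 − 29/800·(0))/(1+29/800) = 9599/10000 ≈ 0.959900
step 2 [1y] zero: DF = P = 9577/10000 ≈ 0.957700

1 1/2 9599/10000
2 1 9577/10000
DF(1y) = 9577/10000 ≈ 0.957700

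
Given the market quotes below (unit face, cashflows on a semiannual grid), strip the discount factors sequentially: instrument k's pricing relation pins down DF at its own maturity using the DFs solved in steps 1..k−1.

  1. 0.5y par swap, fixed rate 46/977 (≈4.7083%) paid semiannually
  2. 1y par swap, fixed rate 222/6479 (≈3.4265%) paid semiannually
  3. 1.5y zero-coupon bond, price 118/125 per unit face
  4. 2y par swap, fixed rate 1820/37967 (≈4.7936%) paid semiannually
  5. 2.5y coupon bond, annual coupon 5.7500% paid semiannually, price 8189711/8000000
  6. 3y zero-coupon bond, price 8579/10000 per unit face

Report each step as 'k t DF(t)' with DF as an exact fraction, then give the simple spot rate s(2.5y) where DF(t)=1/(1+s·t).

1 1/2 977/1000
2 1 9667/10000
3 3/2 118/125
4 2 909/1000
5 5/2 889/1000
6 3 8579/10000
s(2.5y) = (1/(889/1000) − 1)/(5/2) = 222/4445 ≈ 4.9944%

step 1 [0.5y] swap r/2=23/977: DF=(1 − 23/977·(0))/(1+23/977) = 977/1000 ≈ 0.977000
step 2 [1y] swap r/2=111/6479: DF=(1 − 111/6479·(0.977000))/(1+111/6479) = 9667/10000 ≈ 0.966700
step 3 [1.5y] zero: DF = P = 118/125 ≈ 0.944000
step 4 [2y] swap r/2=910/37967: DF=(1 − 910/37967·(0.977000+0.966700+0.944000))/(1+910/37967) = 909/1000 ≈ 0.909000
step 5 [2.5y] bond c/2=23/800: DF=(8189711/8000000 − 23/800·(0.977000+0.966700+0.944000+0.909000))/(1+23/800) = 889/1000 ≈ 0.889000
step 6 [3y] zero: DF = P = 8579/10000 ≈ 0.857900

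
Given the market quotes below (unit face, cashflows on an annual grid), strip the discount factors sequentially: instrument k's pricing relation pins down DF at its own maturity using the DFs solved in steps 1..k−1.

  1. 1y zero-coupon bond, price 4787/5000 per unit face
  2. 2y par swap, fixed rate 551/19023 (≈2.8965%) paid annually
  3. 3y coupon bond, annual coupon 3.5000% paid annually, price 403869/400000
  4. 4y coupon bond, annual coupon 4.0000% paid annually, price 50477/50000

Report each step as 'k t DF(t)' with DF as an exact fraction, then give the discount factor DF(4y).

step 1 [1y] zero: DF = P = 4787/5000 ≈ 0.957400
step 2 [2y] swap r/1=551/19023: DF=(1 − 551/19023·(0.957400))/(1+551/19023) = 9449/10000 ≈ 0.944900
step 3 [3y] bond c/1=7/200: DF=(403869/400000 − 7/200·(0.957400+0.944900))/(1+7/200) = 1139/1250 ≈ 0.911200
step 4 [4y] bond c/1=1/25: DF=(50477/50000 − 1/25·(0.957400+0.944900+0.911200))/(1+1/25) = 69/80 ≈ 0.862500

1 1 4787/5000
2 2 9449/10000
3 3 1139/1250
4 4 69/80
DF(4y) = 69/80 ≈ 0.862500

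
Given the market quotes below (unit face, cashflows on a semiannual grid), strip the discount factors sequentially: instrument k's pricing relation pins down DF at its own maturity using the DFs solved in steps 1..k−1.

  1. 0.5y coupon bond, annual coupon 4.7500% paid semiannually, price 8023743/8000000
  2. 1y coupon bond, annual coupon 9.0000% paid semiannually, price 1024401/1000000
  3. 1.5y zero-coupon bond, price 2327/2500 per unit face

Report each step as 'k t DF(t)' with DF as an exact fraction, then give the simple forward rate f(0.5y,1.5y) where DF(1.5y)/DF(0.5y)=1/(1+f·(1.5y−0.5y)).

1 1/2 9797/10000
2 1 9381/10000
3 3/2 2327/2500
f(0.5y,1.5y) = ((9797/10000)/(2327/2500) − 1)/(1) = 489/9308 ≈ 5.2535%

step 1 [0.5y] bond c/2=19/800: DF=(8023743/8000000 − 19/800·(0))/(1+19/800) = 9797/10000 ≈ 0.979700
step 2 [1y] bond c/2=9/200: DF=(1024401/1000000 − 9/200·(0.979700))/(1+9/200) = 9381/10000 ≈ 0.938100
step 3 [1.5y] zero: DF = P = 2327/2500 ≈ 0.930800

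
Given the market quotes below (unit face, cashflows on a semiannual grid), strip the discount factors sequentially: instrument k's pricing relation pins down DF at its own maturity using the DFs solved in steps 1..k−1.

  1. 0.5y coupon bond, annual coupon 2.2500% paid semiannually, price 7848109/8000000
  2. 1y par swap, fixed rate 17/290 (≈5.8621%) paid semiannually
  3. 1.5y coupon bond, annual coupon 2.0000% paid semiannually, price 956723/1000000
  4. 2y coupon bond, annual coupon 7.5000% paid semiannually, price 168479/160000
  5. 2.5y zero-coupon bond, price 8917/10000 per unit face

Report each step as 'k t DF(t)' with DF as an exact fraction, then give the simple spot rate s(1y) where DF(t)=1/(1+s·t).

1 1/2 9701/10000
2 1 9439/10000
3 3/2 9283/10000
4 2 4561/5000
5 5/2 8917/10000
s(1y) = (1/(9439/10000) − 1)/(1) = 561/9439 ≈ 5.9434%

step 1 [0.5y] bond c/2=9/800: DF=(7848109/8000000 − 9/800·(0))/(1+9/800) = 9701/10000 ≈ 0.970100
step 2 [1y] swap r/2=17/580: DF=(1 − 17/580·(0.970100))/(1+17/580) = 9439/10000 ≈ 0.943900
step 3 [1.5y] bond c/2=1/100: DF=(956723/1000000 − 1/100·(0.970100+0.943900))/(1+1/100) = 9283/10000 ≈ 0.928300
step 4 [2y] bond c/2=3/80: DF=(168479/160000 − 3/80·(0.970100+0.943900+0.928300))/(1+3/80) = 4561/5000 ≈ 0.912200
step 5 [2.5y] zero: DF = P = 8917/10000 ≈ 0.891700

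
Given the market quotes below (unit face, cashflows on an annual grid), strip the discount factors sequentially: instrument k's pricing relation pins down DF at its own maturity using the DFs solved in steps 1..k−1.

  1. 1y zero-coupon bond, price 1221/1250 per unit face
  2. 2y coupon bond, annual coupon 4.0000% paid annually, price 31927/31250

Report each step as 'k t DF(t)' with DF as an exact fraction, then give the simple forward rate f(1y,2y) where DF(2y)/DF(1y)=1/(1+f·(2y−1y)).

step 1 [1y] zero: DF = P = 1221/1250 ≈ 0.976800
step 2 [2y] bond c/1=1/25: DF=(31927/31250 − 1/25·(0.976800))/(1+1/25) = 1181/1250 ≈ 0.944800

1 1 1221/1250
2 2 1181/1250
f(1y,2y) = ((1221/1250)/(1181/1250) − 1)/(1) = 40/1181 ≈ 3.3870%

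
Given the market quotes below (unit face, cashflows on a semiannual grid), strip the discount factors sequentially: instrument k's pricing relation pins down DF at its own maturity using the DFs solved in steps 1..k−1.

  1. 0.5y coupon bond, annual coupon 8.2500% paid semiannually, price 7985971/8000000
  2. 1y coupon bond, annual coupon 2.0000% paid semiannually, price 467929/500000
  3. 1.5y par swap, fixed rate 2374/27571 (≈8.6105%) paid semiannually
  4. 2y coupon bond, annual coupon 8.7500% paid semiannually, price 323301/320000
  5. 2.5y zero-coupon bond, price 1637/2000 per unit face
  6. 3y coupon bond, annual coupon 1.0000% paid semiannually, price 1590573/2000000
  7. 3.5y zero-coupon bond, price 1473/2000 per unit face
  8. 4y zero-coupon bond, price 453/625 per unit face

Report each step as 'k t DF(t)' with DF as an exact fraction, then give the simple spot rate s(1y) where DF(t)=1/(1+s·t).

step 1 [0.5y] bond c/2=33/800: DF=(7985971/8000000 − 33/800·(0))/(1+33/800) = 9587/10000 ≈ 0.958700
step 2 [1y] bond c/2=1/100: DF=(467929/500000 − 1/100·(0.958700))/(1+1/100) = 9171/10000 ≈ 0.917100
step 3 [1.5y] swap r/2=1187/27571: DF=(1 − 1187/27571·(0.958700+0.917100))/(1+1187/27571) = 8813/10000 ≈ 0.881300
step 4 [2y] bond c/2=7/160: DF=(323301/320000 − 7/160·(0.958700+0.917100+0.881300))/(1+7/160) = 2131/2500 ≈ 0.852400
step 5 [2.5y] zero: DF = P = 1637/2000 ≈ 0.818500
step 6 [3y] bond c/2=1/200: DF=(1590573/2000000 − 1/200·(0.958700+0.917100+0.881300+0.852400+0.818500))/(1+1/200) = 7693/10000 ≈ 0.769300
step 7 [3.5y] zero: DF = P = 1473/2000 ≈ 0.736500
step 8 [4y] zero: DF = P = 453/625 ≈ 0.724800

1 1/2 9587/10000
2 1 9171/10000
3 3/2 8813/10000
4 2 2131/2500
5 5/2 1637/2000
6 3 7693/10000
7 7/2 1473/2000
8 4 453/625
s(1y) = (1/(9171/10000) − 1)/(1) = 829/9171 ≈ 9.0394%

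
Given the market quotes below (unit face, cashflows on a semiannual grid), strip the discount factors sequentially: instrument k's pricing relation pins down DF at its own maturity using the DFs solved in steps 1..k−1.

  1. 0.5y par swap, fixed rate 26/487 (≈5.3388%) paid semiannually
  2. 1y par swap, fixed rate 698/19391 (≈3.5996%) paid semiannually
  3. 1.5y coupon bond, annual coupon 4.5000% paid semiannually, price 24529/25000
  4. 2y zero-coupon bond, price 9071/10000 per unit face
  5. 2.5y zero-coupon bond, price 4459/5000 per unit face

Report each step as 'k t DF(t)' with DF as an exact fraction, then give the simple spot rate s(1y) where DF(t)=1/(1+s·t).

step 1 [0.5y] swap r/2=13/487: DF=(1 − 13/487·(0))/(1+13/487) = 487/500 ≈ 0.974000
step 2 [1y] swap r/2=349/19391: DF=(1 − 349/19391·(0.974000))/(1+349/19391) = 9651/10000 ≈ 0.965100
step 3 [1.5y] bond c/2=9/400: DF=(24529/25000 − 9/400·(0.974000+0.965100))/(1+9/400) = 9169/10000 ≈ 0.916900
step 4 [2y] zero: DF = P = 9071/10000 ≈ 0.907100
step 5 [2.5y] zero: DF = P = 4459/5000 ≈ 0.891800

1 1/2 487/500
2 1 9651/10000
3 3/2 9169/10000
4 2 9071/10000
5 5/2 4459/5000
s(1y) = (1/(9651/10000) − 1)/(1) = 349/9651 ≈ 3.6162%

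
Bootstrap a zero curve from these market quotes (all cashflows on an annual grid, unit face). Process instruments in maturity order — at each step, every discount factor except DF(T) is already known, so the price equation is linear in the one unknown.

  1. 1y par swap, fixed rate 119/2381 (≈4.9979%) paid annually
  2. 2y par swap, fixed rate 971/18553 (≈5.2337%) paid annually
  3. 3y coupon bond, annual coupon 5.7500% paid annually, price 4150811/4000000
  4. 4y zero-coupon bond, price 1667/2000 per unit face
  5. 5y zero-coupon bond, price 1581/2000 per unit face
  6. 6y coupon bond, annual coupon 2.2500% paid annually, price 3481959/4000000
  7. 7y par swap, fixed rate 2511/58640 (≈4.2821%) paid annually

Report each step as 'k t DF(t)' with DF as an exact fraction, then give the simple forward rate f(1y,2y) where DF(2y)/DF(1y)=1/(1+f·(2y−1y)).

1 1 2381/2500
2 2 9029/10000
3 3 2201/2500
4 4 1667/2000
5 5 1581/2000
6 6 3777/5000
7 7 7489/10000
f(1y,2y) = ((2381/2500)/(9029/10000) − 1)/(1) = 495/9029 ≈ 5.4823%

step 1 [1y] swap r/1=119/2381: DF=(1 − 119/2381·(0))/(1+119/2381) = 2381/2500 ≈ 0.952400
step 2 [2y] swap r/1=971/18553: DF=(1 − 971/18553·(0.952400))/(1+971/18553) = 9029/10000 ≈ 0.902900
step 3 [3y] bond c/1=23/400: DF=(4150811/4000000 − 23/400·(0.952400+0.902900))/(1+23/400) = 2201/2500 ≈ 0.880400
step 4 [4y] zero: DF = P = 1667/2000 ≈ 0.833500
step 5 [5y] zero: DF = P = 1581/2000 ≈ 0.790500
step 6 [6y] bond c/1=9/400: DF=(3481959/4000000 − 9/400·(0.952400+0.902900+0.880400+0.833500+0.790500))/(1+9/400) = 3777/5000 ≈ 0.755400
step 7 [7y] swap r/1=2511/58640: DF=(1 − 2511/58640·(0.952400+0.902900+0.880400+0.833500+0.790500+0.755400))/(1+2511/58640) = 7489/10000 ≈ 0.748900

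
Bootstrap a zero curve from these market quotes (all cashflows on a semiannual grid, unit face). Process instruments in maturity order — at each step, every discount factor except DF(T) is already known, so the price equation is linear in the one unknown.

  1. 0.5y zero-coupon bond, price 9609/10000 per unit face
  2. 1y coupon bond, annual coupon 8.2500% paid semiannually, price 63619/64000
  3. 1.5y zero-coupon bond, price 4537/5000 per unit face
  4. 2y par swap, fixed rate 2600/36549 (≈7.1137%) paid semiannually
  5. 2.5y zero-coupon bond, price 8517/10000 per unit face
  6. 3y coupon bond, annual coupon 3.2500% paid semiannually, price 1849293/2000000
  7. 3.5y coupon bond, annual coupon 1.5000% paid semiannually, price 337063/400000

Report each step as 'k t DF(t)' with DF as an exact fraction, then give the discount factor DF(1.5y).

step 1 [0.5y] zero: DF = P = 9609/10000 ≈ 0.960900
step 2 [1y] bond c/2=33/800: DF=(63619/64000 − 33/800·(0.960900))/(1+33/800) = 4583/5000 ≈ 0.916600
step 3 [1.5y] zero: DF = P = 4537/5000 ≈ 0.907400
step 4 [2y] swap r/2=1300/36549: DF=(1 − 1300/36549·(0.960900+0.916600+0.907400))/(1+1300/36549) = 87/100 ≈ 0.870000
step 5 [2.5y] zero: DF = P = 8517/10000 ≈ 0.851700
step 6 [3y] bond c/2=13/800: DF=(1849293/2000000 − 13/800·(0.960900+0.916600+0.907400+0.870000+0.851700))/(1+13/800) = 4189/5000 ≈ 0.837800
step 7 [3.5y] bond c/2=3/400: DF=(337063/400000 − 3/400·(0.960900+0.916600+0.907400+0.870000+0.851700+0.837800))/(1+3/400) = 3983/5000 ≈ 0.796600

1 1/2 9609/10000
2 1 4583/5000
3 3/2 4537/5000
4 2 87/100
5 5/2 8517/10000
6 3 4189/5000
7 7/2 3983/5000
DF(1.5y) = 4537/5000 ≈ 0.907400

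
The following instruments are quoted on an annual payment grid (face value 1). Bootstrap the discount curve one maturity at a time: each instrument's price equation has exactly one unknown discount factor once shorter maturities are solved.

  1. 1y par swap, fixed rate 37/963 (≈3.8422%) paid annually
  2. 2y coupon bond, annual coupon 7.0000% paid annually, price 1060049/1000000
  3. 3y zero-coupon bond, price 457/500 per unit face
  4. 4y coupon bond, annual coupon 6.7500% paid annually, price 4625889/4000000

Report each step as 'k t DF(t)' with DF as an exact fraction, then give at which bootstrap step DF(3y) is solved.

1 1 963/1000
2 2 9277/10000
3 3 457/500
4 4 453/500
DF(3y) is solved at step 3

step 1 [1y] swap r/1=37/963: DF=(1 − 37/963·(0))/(1+37/963) = 963/1000 ≈ 0.963000
step 2 [2y] bond c/1=7/100: DF=(1060049/1000000 − 7/100·(0.963000))/(1+7/100) = 9277/10000 ≈ 0.927700
step 3 [3y] zero: DF = P = 457/500 ≈ 0.914000
step 4 [4y] bond c/1=27/400: DF=(4625889/4000000 − 27/400·(0.963000+0.927700+0.914000))/(1+27/400) = 453/500 ≈ 0.906000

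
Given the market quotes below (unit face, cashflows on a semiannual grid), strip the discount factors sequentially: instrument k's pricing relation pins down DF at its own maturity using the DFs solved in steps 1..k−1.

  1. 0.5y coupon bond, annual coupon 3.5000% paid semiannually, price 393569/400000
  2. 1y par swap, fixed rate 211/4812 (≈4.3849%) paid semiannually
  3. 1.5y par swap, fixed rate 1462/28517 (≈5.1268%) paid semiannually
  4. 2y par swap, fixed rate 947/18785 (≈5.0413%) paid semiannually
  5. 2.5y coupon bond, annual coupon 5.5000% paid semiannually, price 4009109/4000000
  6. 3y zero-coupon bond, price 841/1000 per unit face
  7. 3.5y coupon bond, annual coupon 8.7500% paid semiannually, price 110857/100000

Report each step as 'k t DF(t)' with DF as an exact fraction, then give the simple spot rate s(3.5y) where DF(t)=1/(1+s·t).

step 1 [0.5y] bond c/2=7/400: DF=(393569/400000 − 7/400·(0))/(1+7/400) = 967/1000 ≈ 0.967000
step 2 [1y] swap r/2=211/9624: DF=(1 − 211/9624·(0.967000))/(1+211/9624) = 4789/5000 ≈ 0.957800
step 3 [1.5y] swap r/2=731/28517: DF=(1 − 731/28517·(0.967000+0.957800))/(1+731/28517) = 9269/10000 ≈ 0.926900
step 4 [2y] swap r/2=947/37570: DF=(1 − 947/37570·(0.967000+0.957800+0.926900))/(1+947/37570) = 9053/10000 ≈ 0.905300
step 5 [2.5y] bond c/2=11/400: DF=(4009109/4000000 − 11/400·(0.967000+0.957800+0.926900+0.905300))/(1+11/400) = 8749/10000 ≈ 0.874900
step 6 [3y] zero: DF = P = 841/1000 ≈ 0.841000
step 7 [3.5y] bond c/2=7/160: DF=(110857/100000 − 7/160·(0.967000+0.957800+0.926900+0.905300+0.874900+0.841000))/(1+7/160) = 8327/10000 ≈ 0.832700

1 1/2 967/1000
2 1 4789/5000
3 3/2 9269/10000
4 2 9053/10000
5 5/2 8749/10000
6 3 841/1000
7 7/2 8327/10000
s(3.5y) = (1/(8327/10000) − 1)/(7/2) = 478/8327 ≈ 5.7404%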